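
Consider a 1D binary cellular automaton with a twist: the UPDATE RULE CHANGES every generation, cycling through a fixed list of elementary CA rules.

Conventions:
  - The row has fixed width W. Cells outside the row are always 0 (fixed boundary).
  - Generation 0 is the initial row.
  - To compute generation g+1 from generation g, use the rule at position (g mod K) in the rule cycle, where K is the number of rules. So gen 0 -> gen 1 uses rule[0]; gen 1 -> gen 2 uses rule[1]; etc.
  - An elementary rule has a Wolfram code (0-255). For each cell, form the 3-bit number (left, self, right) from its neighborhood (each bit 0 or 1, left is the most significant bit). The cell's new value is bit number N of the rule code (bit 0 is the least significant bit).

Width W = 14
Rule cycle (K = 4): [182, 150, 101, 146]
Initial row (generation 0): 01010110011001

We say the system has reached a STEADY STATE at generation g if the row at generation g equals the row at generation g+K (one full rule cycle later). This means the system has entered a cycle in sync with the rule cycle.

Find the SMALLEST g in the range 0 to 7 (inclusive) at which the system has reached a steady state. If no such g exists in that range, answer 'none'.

Gen 0: 01010110011001
Gen 1 (rule 182): 11111001100111
Gen 2 (rule 150): 01110110011010
Gen 3 (rule 101): 00011010001110
Gen 4 (rule 146): 00100001010101
Gen 5 (rule 182): 01110011111111
Gen 6 (rule 150): 10101101111110
Gen 7 (rule 101): 11110110000010
Gen 8 (rule 146): 01100001000101
Gen 9 (rule 182): 10010011101111
Gen 10 (rule 150): 11111101000110
Gen 11 (rule 101): 00000111010010

Answer: none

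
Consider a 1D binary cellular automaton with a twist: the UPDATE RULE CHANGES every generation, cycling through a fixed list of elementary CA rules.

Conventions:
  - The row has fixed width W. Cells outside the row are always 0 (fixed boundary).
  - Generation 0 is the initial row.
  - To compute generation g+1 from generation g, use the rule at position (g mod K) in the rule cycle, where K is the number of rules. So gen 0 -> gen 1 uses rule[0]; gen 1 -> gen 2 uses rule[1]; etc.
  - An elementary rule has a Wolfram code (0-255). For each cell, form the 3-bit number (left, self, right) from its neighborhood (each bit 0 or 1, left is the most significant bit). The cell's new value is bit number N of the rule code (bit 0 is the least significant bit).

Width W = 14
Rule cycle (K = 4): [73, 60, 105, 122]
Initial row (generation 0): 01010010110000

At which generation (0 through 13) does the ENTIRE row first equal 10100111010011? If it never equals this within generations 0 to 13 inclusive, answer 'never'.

Answer: never

Derivation:
Gen 0: 01010010110000
Gen 1 (rule 73): 00000000110111
Gen 2 (rule 60): 00000000101100
Gen 3 (rule 105): 11111110011101
Gen 4 (rule 122): 10000011110110
Gen 5 (rule 73): 00111010010110
Gen 6 (rule 60): 00100111011101
Gen 7 (rule 105): 10000101110110
Gen 8 (rule 122): 01001011011111
Gen 9 (rule 73): 00000011010001
Gen 10 (rule 60): 00000010111001
Gen 11 (rule 105): 11111001101000
Gen 12 (rule 122): 10001111110100
Gen 13 (rule 73): 00101000010001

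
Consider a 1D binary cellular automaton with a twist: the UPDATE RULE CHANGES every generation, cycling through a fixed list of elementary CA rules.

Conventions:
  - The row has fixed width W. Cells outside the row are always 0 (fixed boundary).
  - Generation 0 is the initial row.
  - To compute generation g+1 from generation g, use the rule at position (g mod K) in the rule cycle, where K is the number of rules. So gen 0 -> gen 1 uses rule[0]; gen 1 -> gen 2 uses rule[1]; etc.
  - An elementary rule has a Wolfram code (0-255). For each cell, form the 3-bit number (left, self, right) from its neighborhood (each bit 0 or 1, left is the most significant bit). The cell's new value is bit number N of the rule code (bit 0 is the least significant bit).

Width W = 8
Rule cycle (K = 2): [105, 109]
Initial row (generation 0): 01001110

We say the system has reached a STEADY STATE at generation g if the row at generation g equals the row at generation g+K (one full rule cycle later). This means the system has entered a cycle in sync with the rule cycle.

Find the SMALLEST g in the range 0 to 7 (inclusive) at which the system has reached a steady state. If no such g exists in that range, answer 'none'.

Gen 0: 01001110
Gen 1 (rule 105): 00001010
Gen 2 (rule 109): 11101110
Gen 3 (rule 105): 10111010
Gen 4 (rule 109): 11101110
Gen 5 (rule 105): 10111010
Gen 6 (rule 109): 11101110
Gen 7 (rule 105): 10111010
Gen 8 (rule 109): 11101110
Gen 9 (rule 105): 10111010

Answer: 2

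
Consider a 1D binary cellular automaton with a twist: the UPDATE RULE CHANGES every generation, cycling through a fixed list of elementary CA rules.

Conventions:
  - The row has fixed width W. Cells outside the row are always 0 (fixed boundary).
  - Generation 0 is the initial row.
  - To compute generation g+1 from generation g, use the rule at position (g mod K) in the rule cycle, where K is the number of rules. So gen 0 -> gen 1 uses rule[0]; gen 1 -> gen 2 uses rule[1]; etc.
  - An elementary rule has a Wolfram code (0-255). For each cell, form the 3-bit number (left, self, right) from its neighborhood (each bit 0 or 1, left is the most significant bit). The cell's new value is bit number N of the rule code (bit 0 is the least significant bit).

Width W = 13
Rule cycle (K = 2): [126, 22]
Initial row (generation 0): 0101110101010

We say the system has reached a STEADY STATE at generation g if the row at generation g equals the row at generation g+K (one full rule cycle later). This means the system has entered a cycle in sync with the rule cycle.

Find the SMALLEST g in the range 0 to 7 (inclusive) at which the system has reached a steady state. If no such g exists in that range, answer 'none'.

Gen 0: 0101110101010
Gen 1 (rule 126): 1111011111111
Gen 2 (rule 22): 0000000000000
Gen 3 (rule 126): 0000000000000
Gen 4 (rule 22): 0000000000000
Gen 5 (rule 126): 0000000000000
Gen 6 (rule 22): 0000000000000
Gen 7 (rule 126): 0000000000000
Gen 8 (rule 22): 0000000000000
Gen 9 (rule 126): 0000000000000

Answer: 2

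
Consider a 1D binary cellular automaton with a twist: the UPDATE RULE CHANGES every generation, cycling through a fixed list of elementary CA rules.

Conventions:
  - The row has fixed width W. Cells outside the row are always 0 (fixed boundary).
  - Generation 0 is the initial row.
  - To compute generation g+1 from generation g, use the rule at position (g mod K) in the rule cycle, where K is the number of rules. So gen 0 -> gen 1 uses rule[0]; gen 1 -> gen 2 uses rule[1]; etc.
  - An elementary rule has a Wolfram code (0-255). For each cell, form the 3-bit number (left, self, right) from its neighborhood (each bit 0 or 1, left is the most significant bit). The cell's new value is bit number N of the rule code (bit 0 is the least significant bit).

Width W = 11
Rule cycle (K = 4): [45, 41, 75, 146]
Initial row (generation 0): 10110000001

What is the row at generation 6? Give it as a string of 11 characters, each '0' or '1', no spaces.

Gen 0: 10110000001
Gen 1 (rule 45): 11100111101
Gen 2 (rule 41): 10000100010
Gen 3 (rule 75): 00111001100
Gen 4 (rule 146): 01010110010
Gen 5 (rule 45): 01111100010
Gen 6 (rule 41): 01000001000

Answer: 01000001000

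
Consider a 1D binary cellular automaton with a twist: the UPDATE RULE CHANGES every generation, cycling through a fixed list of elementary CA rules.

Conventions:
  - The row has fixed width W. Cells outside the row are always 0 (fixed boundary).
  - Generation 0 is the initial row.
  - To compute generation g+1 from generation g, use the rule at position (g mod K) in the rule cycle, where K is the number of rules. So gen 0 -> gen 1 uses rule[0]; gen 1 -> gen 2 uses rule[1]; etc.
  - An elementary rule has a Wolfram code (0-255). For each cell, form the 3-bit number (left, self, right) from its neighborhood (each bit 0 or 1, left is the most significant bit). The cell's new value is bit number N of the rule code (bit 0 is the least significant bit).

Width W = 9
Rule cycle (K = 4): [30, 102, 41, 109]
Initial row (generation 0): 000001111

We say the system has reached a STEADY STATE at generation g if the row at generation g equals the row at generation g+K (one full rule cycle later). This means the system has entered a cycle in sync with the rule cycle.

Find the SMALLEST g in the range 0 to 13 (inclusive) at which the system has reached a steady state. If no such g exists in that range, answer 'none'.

Answer: none

Derivation:
Gen 0: 000001111
Gen 1 (rule 30): 000011000
Gen 2 (rule 102): 000101000
Gen 3 (rule 41): 110010011
Gen 4 (rule 109): 110010011
Gen 5 (rule 30): 101111110
Gen 6 (rule 102): 110000010
Gen 7 (rule 41): 100111000
Gen 8 (rule 109): 100101011
Gen 9 (rule 30): 111101010
Gen 10 (rule 102): 000111110
Gen 11 (rule 41): 110100000
Gen 12 (rule 109): 111101111
Gen 13 (rule 30): 100001000
Gen 14 (rule 102): 100011000
Gen 15 (rule 41): 001010011
Gen 16 (rule 109): 101110011
Gen 17 (rule 30): 101001110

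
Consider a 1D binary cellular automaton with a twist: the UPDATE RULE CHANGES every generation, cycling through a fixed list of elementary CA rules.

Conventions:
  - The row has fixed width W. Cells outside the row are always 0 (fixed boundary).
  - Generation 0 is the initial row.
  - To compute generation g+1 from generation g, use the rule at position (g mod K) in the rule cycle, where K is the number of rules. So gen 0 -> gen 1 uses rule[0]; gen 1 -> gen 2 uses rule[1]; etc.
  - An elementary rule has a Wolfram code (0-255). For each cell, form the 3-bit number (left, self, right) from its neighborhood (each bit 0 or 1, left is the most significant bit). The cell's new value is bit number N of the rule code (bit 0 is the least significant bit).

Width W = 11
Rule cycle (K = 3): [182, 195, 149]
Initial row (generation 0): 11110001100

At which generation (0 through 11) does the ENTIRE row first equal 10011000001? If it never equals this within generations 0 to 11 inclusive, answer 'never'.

Gen 0: 11110001100
Gen 1 (rule 182): 01101010010
Gen 2 (rule 195): 10100000100
Gen 3 (rule 149): 10111110111
Gen 4 (rule 182): 11011101010
Gen 5 (rule 195): 01001100000
Gen 6 (rule 149): 01100011111
Gen 7 (rule 182): 10010101110
Gen 8 (rule 195): 00100000110
Gen 9 (rule 149): 10111110001
Gen 10 (rule 182): 11011101011
Gen 11 (rule 195): 01001100001

Answer: never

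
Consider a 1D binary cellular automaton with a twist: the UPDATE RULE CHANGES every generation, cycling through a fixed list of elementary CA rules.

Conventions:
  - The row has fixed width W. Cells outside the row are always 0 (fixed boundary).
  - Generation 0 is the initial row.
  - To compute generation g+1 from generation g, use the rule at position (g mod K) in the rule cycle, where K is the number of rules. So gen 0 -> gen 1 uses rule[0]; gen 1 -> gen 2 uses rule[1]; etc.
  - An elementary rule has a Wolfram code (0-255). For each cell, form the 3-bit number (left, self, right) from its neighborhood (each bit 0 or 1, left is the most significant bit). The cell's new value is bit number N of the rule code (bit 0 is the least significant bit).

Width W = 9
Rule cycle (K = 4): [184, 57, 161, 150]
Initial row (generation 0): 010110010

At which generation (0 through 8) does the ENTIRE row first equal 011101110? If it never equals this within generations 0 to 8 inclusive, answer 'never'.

Gen 0: 010110010
Gen 1 (rule 184): 001101001
Gen 2 (rule 57): 101010100
Gen 3 (rule 161): 010101001
Gen 4 (rule 150): 110101111
Gen 5 (rule 184): 101011110
Gen 6 (rule 57): 010110001
Gen 7 (rule 161): 001000100
Gen 8 (rule 150): 011101110

Answer: 8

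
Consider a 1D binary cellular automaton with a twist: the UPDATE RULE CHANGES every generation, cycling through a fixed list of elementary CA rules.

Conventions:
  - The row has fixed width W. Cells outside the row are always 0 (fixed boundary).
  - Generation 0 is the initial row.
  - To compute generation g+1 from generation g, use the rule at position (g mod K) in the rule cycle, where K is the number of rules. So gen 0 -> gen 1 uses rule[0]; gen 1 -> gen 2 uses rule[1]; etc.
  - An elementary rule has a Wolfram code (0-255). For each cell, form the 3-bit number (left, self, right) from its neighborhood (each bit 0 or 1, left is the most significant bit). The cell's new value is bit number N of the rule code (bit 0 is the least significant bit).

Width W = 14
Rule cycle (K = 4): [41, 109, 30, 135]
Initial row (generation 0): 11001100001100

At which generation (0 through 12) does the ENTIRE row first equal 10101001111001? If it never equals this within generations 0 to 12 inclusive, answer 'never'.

Gen 0: 11001100001100
Gen 1 (rule 41): 10001001101001
Gen 2 (rule 109): 10101001111001
Gen 3 (rule 30): 10101111000111
Gen 4 (rule 135): 10100110011010
Gen 5 (rule 41): 01000100010100
Gen 6 (rule 109): 01010101011101
Gen 7 (rule 30): 11010101010001
Gen 8 (rule 135): 00010101010111
Gen 9 (rule 41): 11001010101100
Gen 10 (rule 109): 11001111111101
Gen 11 (rule 30): 10111000000001
Gen 12 (rule 135): 10010011111111

Answer: 2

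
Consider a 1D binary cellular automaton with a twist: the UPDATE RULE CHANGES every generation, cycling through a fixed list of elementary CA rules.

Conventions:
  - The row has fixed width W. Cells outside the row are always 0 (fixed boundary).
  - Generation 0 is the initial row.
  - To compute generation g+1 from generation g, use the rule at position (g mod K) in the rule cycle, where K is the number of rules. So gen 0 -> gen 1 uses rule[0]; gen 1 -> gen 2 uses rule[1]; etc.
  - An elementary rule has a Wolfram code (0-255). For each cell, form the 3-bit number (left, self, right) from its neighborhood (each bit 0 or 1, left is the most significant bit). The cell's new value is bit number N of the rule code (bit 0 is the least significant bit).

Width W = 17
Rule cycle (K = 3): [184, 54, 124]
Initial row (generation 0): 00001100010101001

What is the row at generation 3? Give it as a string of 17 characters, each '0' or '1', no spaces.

Answer: 00010001110000011

Derivation:
Gen 0: 00001100010101001
Gen 1 (rule 184): 00001010001010100
Gen 2 (rule 54): 00011111011111110
Gen 3 (rule 124): 00010001110000011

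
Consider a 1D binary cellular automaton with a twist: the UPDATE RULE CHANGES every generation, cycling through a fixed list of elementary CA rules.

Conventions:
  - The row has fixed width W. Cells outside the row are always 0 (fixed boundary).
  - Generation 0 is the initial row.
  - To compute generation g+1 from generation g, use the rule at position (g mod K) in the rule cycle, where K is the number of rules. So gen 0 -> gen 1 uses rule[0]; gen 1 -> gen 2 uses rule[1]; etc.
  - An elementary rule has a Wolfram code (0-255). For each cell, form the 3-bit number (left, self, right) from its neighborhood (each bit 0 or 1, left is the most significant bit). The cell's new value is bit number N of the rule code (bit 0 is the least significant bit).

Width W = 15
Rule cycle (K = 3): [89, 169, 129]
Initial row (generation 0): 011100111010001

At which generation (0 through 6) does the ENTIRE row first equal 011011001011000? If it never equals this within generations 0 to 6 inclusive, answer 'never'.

Gen 0: 011100111010001
Gen 1 (rule 89): 010110101001100
Gen 2 (rule 169): 001101010001001
Gen 3 (rule 129): 100000000100000
Gen 4 (rule 89): 011111110011111
Gen 5 (rule 169): 011111100011110
Gen 6 (rule 129): 001111001001100

Answer: never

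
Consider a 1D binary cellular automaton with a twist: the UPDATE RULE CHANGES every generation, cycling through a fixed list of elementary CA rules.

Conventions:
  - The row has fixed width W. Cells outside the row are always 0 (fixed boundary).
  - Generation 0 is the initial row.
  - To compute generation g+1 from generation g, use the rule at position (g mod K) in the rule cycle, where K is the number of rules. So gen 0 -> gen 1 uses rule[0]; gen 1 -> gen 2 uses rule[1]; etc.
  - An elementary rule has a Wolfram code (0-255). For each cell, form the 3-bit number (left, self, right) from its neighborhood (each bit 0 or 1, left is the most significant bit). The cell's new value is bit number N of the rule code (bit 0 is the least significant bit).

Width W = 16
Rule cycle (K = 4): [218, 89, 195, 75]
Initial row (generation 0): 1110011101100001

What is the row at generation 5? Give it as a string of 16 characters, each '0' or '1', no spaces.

Gen 0: 1110011101100001
Gen 1 (rule 218): 1111111101110010
Gen 2 (rule 89): 1000000101011001
Gen 3 (rule 195): 0011111000001010
Gen 4 (rule 75): 1110001011110000
Gen 5 (rule 218): 1111010011111000

Answer: 1111010011111000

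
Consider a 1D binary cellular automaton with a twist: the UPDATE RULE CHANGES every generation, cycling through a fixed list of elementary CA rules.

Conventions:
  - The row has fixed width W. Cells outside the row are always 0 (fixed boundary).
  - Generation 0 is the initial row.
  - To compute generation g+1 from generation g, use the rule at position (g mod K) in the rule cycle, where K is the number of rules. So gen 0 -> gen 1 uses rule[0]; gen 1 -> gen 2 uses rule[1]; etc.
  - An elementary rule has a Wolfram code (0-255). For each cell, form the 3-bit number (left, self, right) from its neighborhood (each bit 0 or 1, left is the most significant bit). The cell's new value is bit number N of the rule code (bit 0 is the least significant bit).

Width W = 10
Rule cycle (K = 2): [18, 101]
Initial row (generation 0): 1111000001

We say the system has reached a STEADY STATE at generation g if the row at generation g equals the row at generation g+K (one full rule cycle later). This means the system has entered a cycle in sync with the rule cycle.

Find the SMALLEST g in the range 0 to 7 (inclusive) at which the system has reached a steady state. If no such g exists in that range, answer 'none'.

Answer: 5

Derivation:
Gen 0: 1111000001
Gen 1 (rule 18): 0000100010
Gen 2 (rule 101): 1110101010
Gen 3 (rule 18): 0000000001
Gen 4 (rule 101): 1111111101
Gen 5 (rule 18): 0000000000
Gen 6 (rule 101): 1111111111
Gen 7 (rule 18): 0000000000
Gen 8 (rule 101): 1111111111
Gen 9 (rule 18): 0000000000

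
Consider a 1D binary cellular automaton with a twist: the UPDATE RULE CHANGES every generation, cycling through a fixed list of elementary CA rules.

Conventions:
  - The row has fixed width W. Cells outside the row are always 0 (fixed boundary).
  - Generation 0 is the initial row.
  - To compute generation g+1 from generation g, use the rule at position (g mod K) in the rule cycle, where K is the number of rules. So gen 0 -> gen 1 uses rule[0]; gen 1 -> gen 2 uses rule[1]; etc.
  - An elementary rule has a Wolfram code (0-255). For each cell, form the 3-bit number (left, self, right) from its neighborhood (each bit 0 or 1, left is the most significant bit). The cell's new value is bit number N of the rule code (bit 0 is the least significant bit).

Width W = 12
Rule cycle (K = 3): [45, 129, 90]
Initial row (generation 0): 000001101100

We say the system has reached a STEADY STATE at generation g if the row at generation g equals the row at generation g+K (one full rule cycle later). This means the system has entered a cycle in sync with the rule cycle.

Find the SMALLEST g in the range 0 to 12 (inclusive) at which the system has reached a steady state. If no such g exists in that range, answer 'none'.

Gen 0: 000001101100
Gen 1 (rule 45): 111101011001
Gen 2 (rule 129): 011000000000
Gen 3 (rule 90): 111100000000
Gen 4 (rule 45): 100001111111
Gen 5 (rule 129): 001100111110
Gen 6 (rule 90): 011111100011
Gen 7 (rule 45): 010000001010
Gen 8 (rule 129): 000111100000
Gen 9 (rule 90): 001100110000
Gen 10 (rule 45): 101000100111
Gen 11 (rule 129): 000010000010
Gen 12 (rule 90): 000101000101
Gen 13 (rule 45): 110111010111
Gen 14 (rule 129): 000010000010
Gen 15 (rule 90): 000101000101

Answer: 11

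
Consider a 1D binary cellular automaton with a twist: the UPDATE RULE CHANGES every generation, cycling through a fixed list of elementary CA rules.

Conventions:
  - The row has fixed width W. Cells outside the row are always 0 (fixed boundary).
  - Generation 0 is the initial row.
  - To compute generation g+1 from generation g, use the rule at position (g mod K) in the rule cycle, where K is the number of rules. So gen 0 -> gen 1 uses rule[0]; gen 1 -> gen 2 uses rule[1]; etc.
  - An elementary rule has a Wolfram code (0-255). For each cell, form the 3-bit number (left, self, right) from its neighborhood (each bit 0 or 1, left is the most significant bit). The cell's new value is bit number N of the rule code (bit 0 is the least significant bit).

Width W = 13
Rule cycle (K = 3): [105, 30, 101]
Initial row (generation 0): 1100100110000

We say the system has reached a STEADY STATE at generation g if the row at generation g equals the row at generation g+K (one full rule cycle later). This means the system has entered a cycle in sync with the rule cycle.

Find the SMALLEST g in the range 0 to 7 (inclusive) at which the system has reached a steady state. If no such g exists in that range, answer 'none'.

Gen 0: 1100100110000
Gen 1 (rule 105): 1100000110111
Gen 2 (rule 30): 1010001100100
Gen 3 (rule 101): 1110100100101
Gen 4 (rule 105): 1011000000010
Gen 5 (rule 30): 1010100000111
Gen 6 (rule 101): 1111101110001
Gen 7 (rule 105): 1000111010100
Gen 8 (rule 30): 1101100010110
Gen 9 (rule 101): 0110101011010
Gen 10 (rule 105): 0111010111100

Answer: none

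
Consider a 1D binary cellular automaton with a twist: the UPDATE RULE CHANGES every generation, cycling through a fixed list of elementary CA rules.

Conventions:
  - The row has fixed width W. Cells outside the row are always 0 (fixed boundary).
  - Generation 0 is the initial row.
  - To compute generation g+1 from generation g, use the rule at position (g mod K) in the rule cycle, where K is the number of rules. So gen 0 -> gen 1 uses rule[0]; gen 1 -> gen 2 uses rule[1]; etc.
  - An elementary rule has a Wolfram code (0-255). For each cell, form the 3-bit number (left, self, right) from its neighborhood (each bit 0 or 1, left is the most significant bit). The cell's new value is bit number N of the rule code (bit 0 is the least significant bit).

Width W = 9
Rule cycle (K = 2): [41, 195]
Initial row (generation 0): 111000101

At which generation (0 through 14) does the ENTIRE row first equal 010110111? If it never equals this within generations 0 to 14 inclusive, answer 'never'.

Gen 0: 111000101
Gen 1 (rule 41): 100010010
Gen 2 (rule 195): 001100100
Gen 3 (rule 41): 101000001
Gen 4 (rule 195): 000011110
Gen 5 (rule 41): 111010000
Gen 6 (rule 195): 011000111
Gen 7 (rule 41): 010010100
Gen 8 (rule 195): 100100001
Gen 9 (rule 41): 000001100
Gen 10 (rule 195): 111110101
Gen 11 (rule 41): 100001010
Gen 12 (rule 195): 001110000
Gen 13 (rule 41): 101000111
Gen 14 (rule 195): 000011011

Answer: never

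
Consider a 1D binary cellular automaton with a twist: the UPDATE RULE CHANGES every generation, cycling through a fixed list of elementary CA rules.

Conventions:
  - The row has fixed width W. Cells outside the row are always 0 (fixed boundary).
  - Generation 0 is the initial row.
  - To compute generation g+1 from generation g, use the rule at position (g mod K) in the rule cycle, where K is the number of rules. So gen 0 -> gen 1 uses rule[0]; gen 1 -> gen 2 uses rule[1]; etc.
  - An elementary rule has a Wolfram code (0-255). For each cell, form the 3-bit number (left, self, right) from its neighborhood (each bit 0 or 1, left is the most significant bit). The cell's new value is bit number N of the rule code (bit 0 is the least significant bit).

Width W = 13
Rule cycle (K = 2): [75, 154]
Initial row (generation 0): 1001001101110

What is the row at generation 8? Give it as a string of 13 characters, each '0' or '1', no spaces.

Gen 0: 1001001101110
Gen 1 (rule 75): 0010011101010
Gen 2 (rule 154): 0101111000001
Gen 3 (rule 75): 1001001011110
Gen 4 (rule 154): 0110110011101
Gen 5 (rule 75): 1110110110100
Gen 6 (rule 154): 1100100100010
Gen 7 (rule 75): 1101001001100
Gen 8 (rule 154): 1000110111010

Answer: 1000110111010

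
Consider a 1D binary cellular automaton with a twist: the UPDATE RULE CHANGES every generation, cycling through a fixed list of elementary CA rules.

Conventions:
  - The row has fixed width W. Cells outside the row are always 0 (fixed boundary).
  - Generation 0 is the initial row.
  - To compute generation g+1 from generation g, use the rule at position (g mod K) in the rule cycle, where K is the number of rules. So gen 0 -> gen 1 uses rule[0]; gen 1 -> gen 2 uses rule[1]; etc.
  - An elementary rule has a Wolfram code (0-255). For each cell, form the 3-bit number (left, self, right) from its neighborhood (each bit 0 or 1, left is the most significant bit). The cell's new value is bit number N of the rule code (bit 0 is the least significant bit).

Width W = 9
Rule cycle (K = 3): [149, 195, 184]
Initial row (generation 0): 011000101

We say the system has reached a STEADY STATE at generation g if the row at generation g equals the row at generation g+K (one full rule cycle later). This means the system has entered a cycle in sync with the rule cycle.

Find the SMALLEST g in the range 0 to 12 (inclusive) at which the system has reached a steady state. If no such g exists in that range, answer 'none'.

Answer: 9

Derivation:
Gen 0: 011000101
Gen 1 (rule 149): 000110101
Gen 2 (rule 195): 111010000
Gen 3 (rule 184): 110101000
Gen 4 (rule 149): 000101111
Gen 5 (rule 195): 111000111
Gen 6 (rule 184): 110100110
Gen 7 (rule 149): 000110001
Gen 8 (rule 195): 111010110
Gen 9 (rule 184): 110101101
Gen 10 (rule 149): 000100001
Gen 11 (rule 195): 111001110
Gen 12 (rule 184): 110101101
Gen 13 (rule 149): 000100001
Gen 14 (rule 195): 111001110
Gen 15 (rule 184): 110101101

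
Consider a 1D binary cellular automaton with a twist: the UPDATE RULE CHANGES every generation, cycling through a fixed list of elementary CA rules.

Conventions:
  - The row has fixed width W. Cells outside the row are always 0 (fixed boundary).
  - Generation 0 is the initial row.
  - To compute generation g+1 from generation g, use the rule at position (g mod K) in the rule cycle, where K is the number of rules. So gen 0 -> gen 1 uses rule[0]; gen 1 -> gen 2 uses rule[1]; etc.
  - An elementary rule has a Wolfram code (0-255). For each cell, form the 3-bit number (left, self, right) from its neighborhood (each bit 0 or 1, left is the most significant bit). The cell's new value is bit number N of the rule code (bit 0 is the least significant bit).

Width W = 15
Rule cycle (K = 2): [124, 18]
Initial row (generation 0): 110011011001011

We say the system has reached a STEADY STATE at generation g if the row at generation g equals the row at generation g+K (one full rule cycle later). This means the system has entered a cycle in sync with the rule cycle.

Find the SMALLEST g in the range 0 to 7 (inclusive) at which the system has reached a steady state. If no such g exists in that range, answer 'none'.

Answer: 2

Derivation:
Gen 0: 110011011001011
Gen 1 (rule 124): 111011111101111
Gen 2 (rule 18): 000000000000000
Gen 3 (rule 124): 000000000000000
Gen 4 (rule 18): 000000000000000
Gen 5 (rule 124): 000000000000000
Gen 6 (rule 18): 000000000000000
Gen 7 (rule 124): 000000000000000
Gen 8 (rule 18): 000000000000000
Gen 9 (rule 124): 000000000000000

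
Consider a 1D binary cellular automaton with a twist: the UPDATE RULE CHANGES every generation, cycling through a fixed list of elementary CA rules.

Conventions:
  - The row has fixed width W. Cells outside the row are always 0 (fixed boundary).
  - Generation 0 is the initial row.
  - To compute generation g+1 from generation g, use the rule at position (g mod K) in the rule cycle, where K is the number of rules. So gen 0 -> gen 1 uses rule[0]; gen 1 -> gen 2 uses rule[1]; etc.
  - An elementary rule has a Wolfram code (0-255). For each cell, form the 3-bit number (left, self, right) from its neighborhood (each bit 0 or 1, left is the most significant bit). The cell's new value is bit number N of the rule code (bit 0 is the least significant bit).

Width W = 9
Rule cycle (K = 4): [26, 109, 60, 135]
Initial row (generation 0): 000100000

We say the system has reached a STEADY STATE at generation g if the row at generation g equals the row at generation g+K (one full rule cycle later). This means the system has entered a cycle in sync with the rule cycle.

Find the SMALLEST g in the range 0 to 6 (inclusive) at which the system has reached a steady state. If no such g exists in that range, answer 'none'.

Gen 0: 000100000
Gen 1 (rule 26): 001010000
Gen 2 (rule 109): 101110111
Gen 3 (rule 60): 111001100
Gen 4 (rule 135): 010010001
Gen 5 (rule 26): 101101010
Gen 6 (rule 109): 111111110
Gen 7 (rule 60): 100000001
Gen 8 (rule 135): 101111111
Gen 9 (rule 26): 001000000
Gen 10 (rule 109): 101011111

Answer: none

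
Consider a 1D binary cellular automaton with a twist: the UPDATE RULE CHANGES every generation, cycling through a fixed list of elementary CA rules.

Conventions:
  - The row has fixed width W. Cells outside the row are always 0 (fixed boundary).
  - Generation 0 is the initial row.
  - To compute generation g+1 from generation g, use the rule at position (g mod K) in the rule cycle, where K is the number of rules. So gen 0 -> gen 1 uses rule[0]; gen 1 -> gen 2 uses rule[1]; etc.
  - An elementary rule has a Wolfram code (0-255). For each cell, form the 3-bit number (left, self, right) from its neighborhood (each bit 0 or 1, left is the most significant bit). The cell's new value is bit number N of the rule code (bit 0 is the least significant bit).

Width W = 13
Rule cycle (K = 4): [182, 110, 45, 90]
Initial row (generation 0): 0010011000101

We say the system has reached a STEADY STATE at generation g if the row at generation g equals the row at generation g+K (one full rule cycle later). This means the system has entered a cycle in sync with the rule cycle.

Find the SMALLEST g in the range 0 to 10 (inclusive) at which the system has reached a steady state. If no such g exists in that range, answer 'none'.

Answer: none

Derivation:
Gen 0: 0010011000101
Gen 1 (rule 182): 0111100101111
Gen 2 (rule 110): 1100101111001
Gen 3 (rule 45): 1000111000001
Gen 4 (rule 90): 0101101100010
Gen 5 (rule 182): 1110010010111
Gen 6 (rule 110): 1010110111101
Gen 7 (rule 45): 1111101100011
Gen 8 (rule 90): 1000101110111
Gen 9 (rule 182): 1101110101010
Gen 10 (rule 110): 1111011111110
Gen 11 (rule 45): 1000110000000
Gen 12 (rule 90): 0101111000000
Gen 13 (rule 182): 1110110100000
Gen 14 (rule 110): 1011111100000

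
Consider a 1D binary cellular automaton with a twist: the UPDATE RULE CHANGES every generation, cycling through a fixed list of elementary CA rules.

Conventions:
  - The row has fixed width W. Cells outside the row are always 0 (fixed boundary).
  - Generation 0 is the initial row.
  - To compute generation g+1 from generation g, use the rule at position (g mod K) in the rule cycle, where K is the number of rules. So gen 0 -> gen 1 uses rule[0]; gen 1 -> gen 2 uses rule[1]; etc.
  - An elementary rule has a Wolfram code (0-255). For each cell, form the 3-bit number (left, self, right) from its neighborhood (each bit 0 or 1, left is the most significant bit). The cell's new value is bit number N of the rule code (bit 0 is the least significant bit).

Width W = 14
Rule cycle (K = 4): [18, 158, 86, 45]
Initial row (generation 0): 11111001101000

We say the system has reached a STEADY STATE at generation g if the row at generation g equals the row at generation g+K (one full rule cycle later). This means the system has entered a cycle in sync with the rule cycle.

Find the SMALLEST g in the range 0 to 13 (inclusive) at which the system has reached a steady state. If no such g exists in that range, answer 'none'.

Gen 0: 11111001101000
Gen 1 (rule 18): 00000110000100
Gen 2 (rule 158): 00001101001110
Gen 3 (rule 86): 00010101110011
Gen 4 (rule 45): 11011111000010
Gen 5 (rule 18): 00000000100101
Gen 6 (rule 158): 00000001111101
Gen 7 (rule 86): 00000010000101
Gen 8 (rule 45): 11111010110111
Gen 9 (rule 18): 00000000000000
Gen 10 (rule 158): 00000000000000
Gen 11 (rule 86): 00000000000000
Gen 12 (rule 45): 11111111111111
Gen 13 (rule 18): 00000000000000
Gen 14 (rule 158): 00000000000000
Gen 15 (rule 86): 00000000000000
Gen 16 (rule 45): 11111111111111
Gen 17 (rule 18): 00000000000000

Answer: 9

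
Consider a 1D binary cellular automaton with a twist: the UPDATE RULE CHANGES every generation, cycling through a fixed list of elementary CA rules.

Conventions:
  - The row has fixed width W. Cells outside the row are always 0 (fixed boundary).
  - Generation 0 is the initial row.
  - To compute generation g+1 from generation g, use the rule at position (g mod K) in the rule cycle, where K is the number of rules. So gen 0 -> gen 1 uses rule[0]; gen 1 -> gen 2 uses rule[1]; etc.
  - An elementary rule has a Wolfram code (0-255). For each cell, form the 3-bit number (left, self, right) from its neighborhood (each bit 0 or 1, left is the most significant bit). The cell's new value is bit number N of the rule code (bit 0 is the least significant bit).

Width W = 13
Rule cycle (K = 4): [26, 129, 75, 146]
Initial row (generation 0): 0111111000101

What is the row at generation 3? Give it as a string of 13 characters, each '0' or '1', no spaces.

Answer: 1111010111111

Derivation:
Gen 0: 0111111000101
Gen 1 (rule 26): 1100000101000
Gen 2 (rule 129): 0001110000011
Gen 3 (rule 75): 1111010111111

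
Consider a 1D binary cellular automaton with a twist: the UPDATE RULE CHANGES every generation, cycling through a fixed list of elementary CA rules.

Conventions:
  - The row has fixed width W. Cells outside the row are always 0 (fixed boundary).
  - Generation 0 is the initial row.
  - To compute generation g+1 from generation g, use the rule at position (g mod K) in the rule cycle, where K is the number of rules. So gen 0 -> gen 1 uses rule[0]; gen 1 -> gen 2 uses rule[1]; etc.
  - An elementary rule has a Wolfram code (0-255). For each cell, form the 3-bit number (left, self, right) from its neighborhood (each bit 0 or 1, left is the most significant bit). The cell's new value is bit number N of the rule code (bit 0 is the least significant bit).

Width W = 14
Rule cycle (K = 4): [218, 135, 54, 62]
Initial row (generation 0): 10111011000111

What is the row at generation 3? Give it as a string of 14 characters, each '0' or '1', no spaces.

Gen 0: 10111011000111
Gen 1 (rule 218): 00111011101111
Gen 2 (rule 135): 11010001000110
Gen 3 (rule 54): 00111011101001

Answer: 00111011101001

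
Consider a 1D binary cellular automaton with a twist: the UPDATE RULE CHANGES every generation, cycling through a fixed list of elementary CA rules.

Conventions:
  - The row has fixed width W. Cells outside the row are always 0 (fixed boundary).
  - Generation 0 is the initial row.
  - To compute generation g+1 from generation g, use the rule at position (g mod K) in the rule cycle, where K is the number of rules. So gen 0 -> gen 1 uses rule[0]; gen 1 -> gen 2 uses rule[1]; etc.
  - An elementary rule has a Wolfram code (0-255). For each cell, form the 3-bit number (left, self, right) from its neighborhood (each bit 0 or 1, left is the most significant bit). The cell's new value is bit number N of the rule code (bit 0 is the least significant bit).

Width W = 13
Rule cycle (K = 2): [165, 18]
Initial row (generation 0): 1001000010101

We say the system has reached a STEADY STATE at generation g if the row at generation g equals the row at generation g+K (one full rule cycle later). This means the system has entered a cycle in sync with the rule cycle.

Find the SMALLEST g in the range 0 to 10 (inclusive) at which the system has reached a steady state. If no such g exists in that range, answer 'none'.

Gen 0: 1001000010101
Gen 1 (rule 165): 1001011011111
Gen 2 (rule 18): 0110000000000
Gen 3 (rule 165): 0000111111111
Gen 4 (rule 18): 0001000000000
Gen 5 (rule 165): 1101011111111
Gen 6 (rule 18): 0000000000000
Gen 7 (rule 165): 1111111111111
Gen 8 (rule 18): 0000000000000
Gen 9 (rule 165): 1111111111111
Gen 10 (rule 18): 0000000000000
Gen 11 (rule 165): 1111111111111
Gen 12 (rule 18): 0000000000000

Answer: 6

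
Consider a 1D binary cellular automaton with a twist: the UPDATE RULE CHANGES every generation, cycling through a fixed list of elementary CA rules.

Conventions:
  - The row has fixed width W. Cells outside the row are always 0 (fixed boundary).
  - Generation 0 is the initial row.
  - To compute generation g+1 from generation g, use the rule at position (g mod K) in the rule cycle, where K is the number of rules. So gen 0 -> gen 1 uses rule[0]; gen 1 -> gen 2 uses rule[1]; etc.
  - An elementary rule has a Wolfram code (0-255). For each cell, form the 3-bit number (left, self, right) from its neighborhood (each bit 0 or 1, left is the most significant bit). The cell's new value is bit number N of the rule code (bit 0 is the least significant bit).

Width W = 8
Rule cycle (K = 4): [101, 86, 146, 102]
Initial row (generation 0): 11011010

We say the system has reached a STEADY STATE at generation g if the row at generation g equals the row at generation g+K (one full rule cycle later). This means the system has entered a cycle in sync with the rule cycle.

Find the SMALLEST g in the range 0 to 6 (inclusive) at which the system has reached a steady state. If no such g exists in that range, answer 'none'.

Gen 0: 11011010
Gen 1 (rule 101): 01101110
Gen 2 (rule 86): 10100011
Gen 3 (rule 146): 00010100
Gen 4 (rule 102): 00111100
Gen 5 (rule 101): 10000101
Gen 6 (rule 86): 11001101
Gen 7 (rule 146): 00110000
Gen 8 (rule 102): 01010000
Gen 9 (rule 101): 01110111
Gen 10 (rule 86): 10010001

Answer: none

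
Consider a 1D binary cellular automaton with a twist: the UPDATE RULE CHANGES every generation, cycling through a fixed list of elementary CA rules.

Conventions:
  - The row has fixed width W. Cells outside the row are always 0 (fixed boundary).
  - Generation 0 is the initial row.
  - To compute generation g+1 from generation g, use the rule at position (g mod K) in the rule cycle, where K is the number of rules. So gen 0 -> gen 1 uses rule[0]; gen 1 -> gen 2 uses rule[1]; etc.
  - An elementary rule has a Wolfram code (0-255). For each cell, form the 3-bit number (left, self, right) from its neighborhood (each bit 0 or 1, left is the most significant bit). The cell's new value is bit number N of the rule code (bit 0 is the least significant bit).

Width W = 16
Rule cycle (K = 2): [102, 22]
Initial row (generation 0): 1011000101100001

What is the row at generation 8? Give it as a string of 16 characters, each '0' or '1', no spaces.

Gen 0: 1011000101100001
Gen 1 (rule 102): 1101001110100011
Gen 2 (rule 22): 0001110000110100
Gen 3 (rule 102): 0010010001011100
Gen 4 (rule 22): 0111111011000010
Gen 5 (rule 102): 1000001101000110
Gen 6 (rule 22): 1100010001101001
Gen 7 (rule 102): 0100110010111011
Gen 8 (rule 22): 1111001110000000

Answer: 1111001110000000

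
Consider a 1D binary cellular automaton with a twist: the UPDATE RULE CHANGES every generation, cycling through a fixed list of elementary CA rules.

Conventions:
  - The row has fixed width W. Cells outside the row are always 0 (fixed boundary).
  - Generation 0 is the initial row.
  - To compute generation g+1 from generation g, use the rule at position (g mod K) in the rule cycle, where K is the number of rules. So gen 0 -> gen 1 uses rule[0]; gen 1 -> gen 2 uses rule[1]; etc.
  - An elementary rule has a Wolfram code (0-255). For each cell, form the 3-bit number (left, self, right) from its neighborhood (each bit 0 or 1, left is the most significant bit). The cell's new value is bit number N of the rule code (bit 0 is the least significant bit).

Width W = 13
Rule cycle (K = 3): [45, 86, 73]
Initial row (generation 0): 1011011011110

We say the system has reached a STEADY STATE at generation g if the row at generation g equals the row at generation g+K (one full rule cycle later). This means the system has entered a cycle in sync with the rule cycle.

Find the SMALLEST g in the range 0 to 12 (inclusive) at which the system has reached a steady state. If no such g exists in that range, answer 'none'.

Answer: none

Derivation:
Gen 0: 1011011011110
Gen 1 (rule 45): 1110110110000
Gen 2 (rule 86): 0010010011000
Gen 3 (rule 73): 1000000011011
Gen 4 (rule 45): 1011111010110
Gen 5 (rule 86): 1000001010011
Gen 6 (rule 73): 0011100000011
Gen 7 (rule 45): 1010001111010
Gen 8 (rule 86): 1011010001011
Gen 9 (rule 73): 0011000100011
Gen 10 (rule 45): 1010010101010
Gen 11 (rule 86): 1011110101011
Gen 12 (rule 73): 0010010000011
Gen 13 (rule 45): 1010010111010
Gen 14 (rule 86): 1011110001011
Gen 15 (rule 73): 0010010100011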